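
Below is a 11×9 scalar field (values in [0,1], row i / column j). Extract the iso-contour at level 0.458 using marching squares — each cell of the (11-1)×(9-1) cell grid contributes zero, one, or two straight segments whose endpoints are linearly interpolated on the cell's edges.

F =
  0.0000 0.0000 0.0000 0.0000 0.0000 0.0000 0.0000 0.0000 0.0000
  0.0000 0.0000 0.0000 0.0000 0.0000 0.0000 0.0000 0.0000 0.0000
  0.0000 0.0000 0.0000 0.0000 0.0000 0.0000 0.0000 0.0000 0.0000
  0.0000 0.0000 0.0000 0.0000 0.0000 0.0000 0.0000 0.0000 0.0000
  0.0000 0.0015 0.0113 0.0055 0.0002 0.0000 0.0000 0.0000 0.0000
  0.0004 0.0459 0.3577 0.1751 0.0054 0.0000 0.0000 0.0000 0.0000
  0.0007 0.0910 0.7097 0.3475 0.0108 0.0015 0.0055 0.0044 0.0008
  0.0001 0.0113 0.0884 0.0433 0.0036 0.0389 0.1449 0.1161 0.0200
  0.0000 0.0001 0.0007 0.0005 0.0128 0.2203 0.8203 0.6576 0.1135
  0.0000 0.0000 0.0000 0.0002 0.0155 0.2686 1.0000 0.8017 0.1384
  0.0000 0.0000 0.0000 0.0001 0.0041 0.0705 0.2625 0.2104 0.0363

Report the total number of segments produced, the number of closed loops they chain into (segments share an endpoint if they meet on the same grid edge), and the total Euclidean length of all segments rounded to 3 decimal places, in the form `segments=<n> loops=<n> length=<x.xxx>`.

cell (5,1): code 0100 → (5.285,2.000)–(6.000,1.593)
cell (5,2): code 1000 → (6.000,2.695)–(5.285,2.000)
cell (6,1): code 0010 → (6.000,1.593)–(6.405,2.000)
cell (6,2): code 0001 → (6.405,2.000)–(6.000,2.695)
cell (7,5): code 0100 → (7.464,6.000)–(8.000,5.396)
cell (7,6): code 1100 → (7.631,7.000)–(7.464,6.000)
cell (7,7): code 1000 → (8.000,7.367)–(7.631,7.000)
cell (8,5): code 0110 → (8.000,5.396)–(9.000,5.259)
cell (8,7): code 1001 → (9.000,7.518)–(8.000,7.367)
cell (9,5): code 0010 → (9.000,5.259)–(9.735,6.000)
cell (9,6): code 0011 → (9.735,6.000)–(9.581,7.000)
cell (9,7): code 0001 → (9.581,7.000)–(9.000,7.518)
total: 12 segments, chained into 2 closed loop(s), length Σ = 10.394873

segments=12 loops=2 length=10.395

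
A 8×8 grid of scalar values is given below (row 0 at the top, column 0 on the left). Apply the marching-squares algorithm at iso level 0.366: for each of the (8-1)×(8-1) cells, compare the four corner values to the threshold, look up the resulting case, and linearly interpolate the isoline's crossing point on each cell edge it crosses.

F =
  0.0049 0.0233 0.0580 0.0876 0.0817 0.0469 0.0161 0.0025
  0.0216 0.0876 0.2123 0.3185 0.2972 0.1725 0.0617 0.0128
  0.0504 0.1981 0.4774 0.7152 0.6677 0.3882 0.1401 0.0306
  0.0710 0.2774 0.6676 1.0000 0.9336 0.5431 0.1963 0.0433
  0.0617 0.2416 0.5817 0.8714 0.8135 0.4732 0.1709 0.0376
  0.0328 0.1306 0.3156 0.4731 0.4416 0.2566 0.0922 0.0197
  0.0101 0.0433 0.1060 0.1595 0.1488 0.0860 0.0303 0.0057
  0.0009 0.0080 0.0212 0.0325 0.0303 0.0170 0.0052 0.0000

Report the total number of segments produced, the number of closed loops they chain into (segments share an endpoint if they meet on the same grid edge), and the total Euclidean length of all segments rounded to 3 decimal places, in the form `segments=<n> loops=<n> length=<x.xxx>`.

cell (1,1): code 0100 → (1.580,2.000)–(2.000,1.601)
cell (1,2): code 1100 → (1.120,3.000)–(1.580,2.000)
cell (1,3): code 1100 → (1.186,4.000)–(1.120,3.000)
cell (1,4): code 1100 → (1.897,5.000)–(1.186,4.000)
cell (1,5): code 1000 → (2.000,5.089)–(1.897,5.000)
cell (2,1): code 0110 → (2.000,1.601)–(3.000,1.227)
cell (2,5): code 1001 → (3.000,5.511)–(2.000,5.089)
cell (3,1): code 0110 → (3.000,1.227)–(4.000,1.366)
cell (3,5): code 1001 → (4.000,5.355)–(3.000,5.511)
cell (4,1): code 0010 → (4.000,1.366)–(4.811,2.000)
cell (4,2): code 0111 → (4.811,2.000)–(5.000,2.320)
cell (4,4): code 1011 → (5.000,4.409)–(4.495,5.000)
cell (4,5): code 0001 → (4.495,5.000)–(4.000,5.355)
cell (5,2): code 0010 → (5.000,2.320)–(5.342,3.000)
cell (5,3): code 0011 → (5.342,3.000)–(5.258,4.000)
cell (5,4): code 0001 → (5.258,4.000)–(5.000,4.409)
total: 16 segments, chained into 1 closed loop(s), length Σ = 13.255734

segments=16 loops=1 length=13.256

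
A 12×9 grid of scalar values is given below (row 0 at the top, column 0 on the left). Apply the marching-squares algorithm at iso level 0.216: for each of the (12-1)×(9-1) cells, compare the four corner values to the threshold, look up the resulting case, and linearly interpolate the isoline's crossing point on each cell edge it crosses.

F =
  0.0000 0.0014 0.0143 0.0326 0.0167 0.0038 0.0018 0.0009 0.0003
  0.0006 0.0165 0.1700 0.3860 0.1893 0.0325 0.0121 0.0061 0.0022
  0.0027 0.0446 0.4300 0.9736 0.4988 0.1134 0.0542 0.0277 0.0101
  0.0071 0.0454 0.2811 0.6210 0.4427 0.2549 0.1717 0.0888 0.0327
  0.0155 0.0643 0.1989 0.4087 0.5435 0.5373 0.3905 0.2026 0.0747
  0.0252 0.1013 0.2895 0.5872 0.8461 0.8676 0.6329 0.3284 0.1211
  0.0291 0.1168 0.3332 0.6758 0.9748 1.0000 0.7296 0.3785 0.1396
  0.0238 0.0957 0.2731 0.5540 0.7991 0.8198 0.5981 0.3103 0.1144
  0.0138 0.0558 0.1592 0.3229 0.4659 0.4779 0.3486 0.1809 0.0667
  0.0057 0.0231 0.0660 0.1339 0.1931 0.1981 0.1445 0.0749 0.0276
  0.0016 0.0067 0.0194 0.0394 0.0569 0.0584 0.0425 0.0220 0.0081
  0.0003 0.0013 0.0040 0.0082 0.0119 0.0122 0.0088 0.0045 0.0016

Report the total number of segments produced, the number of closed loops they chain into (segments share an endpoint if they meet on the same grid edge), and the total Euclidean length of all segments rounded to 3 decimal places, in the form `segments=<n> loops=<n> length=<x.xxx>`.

segments=30 loops=1 length=23.473

cell (0,2): code 0100 → (0.519,3.000)–(1.000,2.213)
cell (0,3): code 1000 → (1.000,3.864)–(0.519,3.000)
cell (1,1): code 0100 → (1.177,2.000)–(2.000,1.445)
cell (1,2): code 1110 → (1.000,2.213)–(1.177,2.000)
cell (1,3): code 1101 → (1.086,4.000)–(1.000,3.864)
cell (1,4): code 1000 → (2.000,4.734)–(1.086,4.000)
cell (2,1): code 0110 → (2.000,1.445)–(3.000,1.724)
cell (2,4): code 1101 → (2.725,5.000)–(2.000,4.734)
cell (2,5): code 1000 → (3.000,5.468)–(2.725,5.000)
cell (3,1): code 0010 → (3.000,1.724)–(3.792,2.000)
cell (3,2): code 0111 → (3.792,2.000)–(4.000,2.082)
cell (3,5): code 1101 → (3.202,6.000)–(3.000,5.468)
cell (3,6): code 1000 → (4.000,6.929)–(3.202,6.000)
cell (4,1): code 0100 → (4.189,2.000)–(5.000,1.609)
cell (4,2): code 1110 → (4.000,2.082)–(4.189,2.000)
cell (4,6): code 1101 → (4.107,7.000)–(4.000,6.929)
cell (4,7): code 1000 → (5.000,7.542)–(4.107,7.000)
cell (5,1): code 0110 → (5.000,1.609)–(6.000,1.458)
cell (5,7): code 1001 → (6.000,7.680)–(5.000,7.542)
cell (6,1): code 0110 → (6.000,1.458)–(7.000,1.678)
cell (6,7): code 1001 → (7.000,7.481)–(6.000,7.680)
cell (7,1): code 0010 → (7.000,1.678)–(7.501,2.000)
cell (7,2): code 0111 → (7.501,2.000)–(8.000,2.347)
cell (7,6): code 1011 → (8.000,6.791)–(7.729,7.000)
cell (7,7): code 0001 → (7.729,7.000)–(7.000,7.481)
cell (8,2): code 0010 → (8.000,2.347)–(8.566,3.000)
cell (8,3): code 0011 → (8.566,3.000)–(8.916,4.000)
cell (8,4): code 0011 → (8.916,4.000)–(8.936,5.000)
cell (8,5): code 0011 → (8.936,5.000)–(8.650,6.000)
cell (8,6): code 0001 → (8.650,6.000)–(8.000,6.791)
total: 30 segments, chained into 1 closed loop(s), length Σ = 23.473039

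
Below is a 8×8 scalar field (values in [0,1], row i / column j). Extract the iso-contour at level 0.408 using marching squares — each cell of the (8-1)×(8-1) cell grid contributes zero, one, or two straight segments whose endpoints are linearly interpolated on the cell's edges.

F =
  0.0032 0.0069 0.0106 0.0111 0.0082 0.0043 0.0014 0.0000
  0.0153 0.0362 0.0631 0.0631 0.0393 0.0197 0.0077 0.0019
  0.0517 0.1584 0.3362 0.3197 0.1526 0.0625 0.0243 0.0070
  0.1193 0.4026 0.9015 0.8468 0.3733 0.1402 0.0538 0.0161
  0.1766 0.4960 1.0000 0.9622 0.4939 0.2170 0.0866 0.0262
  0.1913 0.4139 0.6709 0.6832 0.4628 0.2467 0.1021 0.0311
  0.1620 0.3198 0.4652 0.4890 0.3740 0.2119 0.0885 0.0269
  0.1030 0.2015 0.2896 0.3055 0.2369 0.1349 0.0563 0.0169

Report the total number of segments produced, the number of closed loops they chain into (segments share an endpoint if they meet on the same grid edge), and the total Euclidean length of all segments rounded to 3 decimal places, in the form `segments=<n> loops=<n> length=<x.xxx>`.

segments=16 loops=1 length=12.396

cell (2,1): code 0100 → (2.127,2.000)–(3.000,1.011)
cell (2,2): code 1100 → (2.168,3.000)–(2.127,2.000)
cell (2,3): code 1000 → (3.000,3.927)–(2.168,3.000)
cell (3,0): code 0100 → (3.058,1.000)–(4.000,0.724)
cell (3,1): code 1110 → (3.000,1.011)–(3.058,1.000)
cell (3,3): code 1101 → (3.288,4.000)–(3.000,3.927)
cell (3,4): code 1000 → (4.000,4.310)–(3.288,4.000)
cell (4,0): code 0110 → (4.000,0.724)–(5.000,0.973)
cell (4,4): code 1001 → (5.000,4.254)–(4.000,4.310)
cell (5,0): code 0010 → (5.000,0.973)–(5.063,1.000)
cell (5,1): code 0111 → (5.063,1.000)–(6.000,1.607)
cell (5,3): code 1011 → (6.000,3.704)–(5.617,4.000)
cell (5,4): code 0001 → (5.617,4.000)–(5.000,4.254)
cell (6,1): code 0010 → (6.000,1.607)–(6.326,2.000)
cell (6,2): code 0011 → (6.326,2.000)–(6.441,3.000)
cell (6,3): code 0001 → (6.441,3.000)–(6.000,3.704)
total: 16 segments, chained into 1 closed loop(s), length Σ = 12.396394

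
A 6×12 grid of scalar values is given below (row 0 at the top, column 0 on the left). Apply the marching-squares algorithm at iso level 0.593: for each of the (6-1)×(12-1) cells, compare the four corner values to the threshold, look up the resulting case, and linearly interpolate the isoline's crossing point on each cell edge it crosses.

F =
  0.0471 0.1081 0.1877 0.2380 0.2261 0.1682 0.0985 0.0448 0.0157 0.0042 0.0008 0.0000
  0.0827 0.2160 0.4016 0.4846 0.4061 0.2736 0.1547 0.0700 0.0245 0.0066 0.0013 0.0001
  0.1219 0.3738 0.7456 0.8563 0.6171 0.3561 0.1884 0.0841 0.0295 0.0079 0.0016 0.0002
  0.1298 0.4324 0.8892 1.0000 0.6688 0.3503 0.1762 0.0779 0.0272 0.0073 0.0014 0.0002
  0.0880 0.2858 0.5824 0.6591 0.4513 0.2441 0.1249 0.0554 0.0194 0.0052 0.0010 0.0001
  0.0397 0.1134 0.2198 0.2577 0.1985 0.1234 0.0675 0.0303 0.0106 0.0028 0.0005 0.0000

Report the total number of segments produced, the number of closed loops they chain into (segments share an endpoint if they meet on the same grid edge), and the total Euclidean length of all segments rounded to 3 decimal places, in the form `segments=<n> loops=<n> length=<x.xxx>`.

cell (1,1): code 0100 → (1.556,2.000)–(2.000,1.590)
cell (1,2): code 1100 → (1.292,3.000)–(1.556,2.000)
cell (1,3): code 1100 → (1.886,4.000)–(1.292,3.000)
cell (1,4): code 1000 → (2.000,4.092)–(1.886,4.000)
cell (2,1): code 0110 → (2.000,1.590)–(3.000,1.352)
cell (2,4): code 1001 → (3.000,4.238)–(2.000,4.092)
cell (3,1): code 0010 → (3.000,1.352)–(3.965,2.000)
cell (3,2): code 0111 → (3.965,2.000)–(4.000,2.138)
cell (3,3): code 1011 → (4.000,3.318)–(3.349,4.000)
cell (3,4): code 0001 → (3.349,4.000)–(3.000,4.238)
cell (4,2): code 0010 → (4.000,2.138)–(4.165,3.000)
cell (4,3): code 0001 → (4.165,3.000)–(4.000,3.318)
total: 12 segments, chained into 1 closed loop(s), length Σ = 8.893497

segments=12 loops=1 length=8.893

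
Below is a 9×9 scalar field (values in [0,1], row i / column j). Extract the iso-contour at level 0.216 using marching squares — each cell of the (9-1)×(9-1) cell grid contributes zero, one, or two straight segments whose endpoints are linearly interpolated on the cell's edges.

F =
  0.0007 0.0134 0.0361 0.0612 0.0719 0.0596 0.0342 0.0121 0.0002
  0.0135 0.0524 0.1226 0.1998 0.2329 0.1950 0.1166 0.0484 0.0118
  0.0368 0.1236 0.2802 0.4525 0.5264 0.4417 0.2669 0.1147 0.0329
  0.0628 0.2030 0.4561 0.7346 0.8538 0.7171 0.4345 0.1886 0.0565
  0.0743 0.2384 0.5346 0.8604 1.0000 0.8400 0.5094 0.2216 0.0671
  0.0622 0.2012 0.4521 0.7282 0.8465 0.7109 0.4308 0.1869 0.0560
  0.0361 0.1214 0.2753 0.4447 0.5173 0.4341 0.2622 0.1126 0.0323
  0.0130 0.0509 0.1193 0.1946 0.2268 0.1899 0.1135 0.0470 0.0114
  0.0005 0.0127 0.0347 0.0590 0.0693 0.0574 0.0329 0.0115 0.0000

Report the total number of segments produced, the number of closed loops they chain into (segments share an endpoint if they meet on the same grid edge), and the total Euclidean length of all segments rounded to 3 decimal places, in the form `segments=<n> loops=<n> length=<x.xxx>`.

segments=28 loops=1 length=19.308

cell (0,3): code 0100 → (0.895,4.000)–(1.000,3.489)
cell (0,4): code 1000 → (1.000,4.446)–(0.895,4.000)
cell (1,1): code 0100 → (1.593,2.000)–(2.000,1.590)
cell (1,2): code 1100 → (1.064,3.000)–(1.593,2.000)
cell (1,3): code 1110 → (1.000,3.489)–(1.064,3.000)
cell (1,4): code 1101 → (1.085,5.000)–(1.000,4.446)
cell (1,5): code 1100 → (1.661,6.000)–(1.085,5.000)
cell (1,6): code 1000 → (2.000,6.334)–(1.661,6.000)
cell (2,1): code 0110 → (2.000,1.590)–(3.000,1.051)
cell (2,6): code 1001 → (3.000,6.889)–(2.000,6.334)
cell (3,0): code 0100 → (3.367,1.000)–(4.000,0.863)
cell (3,1): code 1110 → (3.000,1.051)–(3.367,1.000)
cell (3,6): code 1101 → (3.830,7.000)–(3.000,6.889)
cell (3,7): code 1000 → (4.000,7.036)–(3.830,7.000)
cell (4,0): code 0010 → (4.000,0.863)–(4.602,1.000)
cell (4,1): code 0111 → (4.602,1.000)–(5.000,1.059)
cell (4,6): code 1011 → (5.000,6.881)–(4.161,7.000)
cell (4,7): code 0001 → (4.161,7.000)–(4.000,7.036)
cell (5,1): code 0110 → (5.000,1.059)–(6.000,1.615)
cell (5,6): code 1001 → (6.000,6.309)–(5.000,6.881)
cell (6,1): code 0010 → (6.000,1.615)–(6.380,2.000)
cell (6,2): code 0011 → (6.380,2.000)–(6.914,3.000)
cell (6,3): code 0111 → (6.914,3.000)–(7.000,3.665)
cell (6,4): code 1011 → (7.000,4.293)–(6.893,5.000)
cell (6,5): code 0011 → (6.893,5.000)–(6.311,6.000)
cell (6,6): code 0001 → (6.311,6.000)–(6.000,6.309)
cell (7,3): code 0010 → (7.000,3.665)–(7.069,4.000)
cell (7,4): code 0001 → (7.069,4.000)–(7.000,4.293)
total: 28 segments, chained into 1 closed loop(s), length Σ = 19.308021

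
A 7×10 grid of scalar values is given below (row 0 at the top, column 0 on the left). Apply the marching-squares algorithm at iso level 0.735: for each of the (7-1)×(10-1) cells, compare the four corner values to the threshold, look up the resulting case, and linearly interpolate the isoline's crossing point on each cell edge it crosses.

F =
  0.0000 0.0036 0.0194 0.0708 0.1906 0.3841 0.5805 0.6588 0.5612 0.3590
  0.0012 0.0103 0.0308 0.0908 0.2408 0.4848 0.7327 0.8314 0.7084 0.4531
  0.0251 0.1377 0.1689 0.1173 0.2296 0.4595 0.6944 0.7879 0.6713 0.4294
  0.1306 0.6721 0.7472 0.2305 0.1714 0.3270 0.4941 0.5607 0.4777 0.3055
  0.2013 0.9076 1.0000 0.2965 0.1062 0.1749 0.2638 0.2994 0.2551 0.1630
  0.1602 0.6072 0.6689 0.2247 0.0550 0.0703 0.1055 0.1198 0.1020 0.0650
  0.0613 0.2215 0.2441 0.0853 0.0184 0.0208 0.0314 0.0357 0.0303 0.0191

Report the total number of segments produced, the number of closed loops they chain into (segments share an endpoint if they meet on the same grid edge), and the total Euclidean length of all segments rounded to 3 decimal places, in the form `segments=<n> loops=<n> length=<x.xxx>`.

cell (0,6): code 0100 → (0.441,7.000)–(1.000,6.023)
cell (0,7): code 1000 → (1.000,7.784)–(0.441,7.000)
cell (1,6): code 0110 → (1.000,6.023)–(2.000,6.434)
cell (1,7): code 1001 → (2.000,7.454)–(1.000,7.784)
cell (2,1): code 0100 → (2.979,2.000)–(3.000,1.838)
cell (2,2): code 1000 → (3.000,2.024)–(2.979,2.000)
cell (2,6): code 0010 → (2.000,6.434)–(2.233,7.000)
cell (2,7): code 0001 → (2.233,7.000)–(2.000,7.454)
cell (3,0): code 0100 → (3.267,1.000)–(4.000,0.756)
cell (3,1): code 1110 → (3.000,1.838)–(3.267,1.000)
cell (3,2): code 1001 → (4.000,2.377)–(3.000,2.024)
cell (4,0): code 0010 → (4.000,0.756)–(4.575,1.000)
cell (4,1): code 0011 → (4.575,1.000)–(4.800,2.000)
cell (4,2): code 0001 → (4.800,2.000)–(4.000,2.377)
total: 14 segments, chained into 2 closed loop(s), length Σ = 10.785240

segments=14 loops=2 length=10.785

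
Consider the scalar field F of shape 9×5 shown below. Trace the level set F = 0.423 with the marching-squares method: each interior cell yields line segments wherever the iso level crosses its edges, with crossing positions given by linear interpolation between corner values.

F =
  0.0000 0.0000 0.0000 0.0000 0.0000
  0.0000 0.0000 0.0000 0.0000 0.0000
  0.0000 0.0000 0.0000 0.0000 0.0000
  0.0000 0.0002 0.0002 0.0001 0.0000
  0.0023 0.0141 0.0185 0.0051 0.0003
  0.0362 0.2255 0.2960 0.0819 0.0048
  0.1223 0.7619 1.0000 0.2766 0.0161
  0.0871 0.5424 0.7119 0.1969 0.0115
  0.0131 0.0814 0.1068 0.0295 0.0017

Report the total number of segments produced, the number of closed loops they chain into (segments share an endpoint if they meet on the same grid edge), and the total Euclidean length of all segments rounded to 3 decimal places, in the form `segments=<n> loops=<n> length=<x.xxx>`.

cell (5,0): code 0100 → (5.368,1.000)–(6.000,0.470)
cell (5,1): code 1100 → (5.180,2.000)–(5.368,1.000)
cell (5,2): code 1000 → (6.000,2.798)–(5.180,2.000)
cell (6,0): code 0110 → (6.000,0.470)–(7.000,0.738)
cell (6,2): code 1001 → (7.000,2.561)–(6.000,2.798)
cell (7,0): code 0010 → (7.000,0.738)–(7.259,1.000)
cell (7,1): code 0011 → (7.259,1.000)–(7.477,2.000)
cell (7,2): code 0001 → (7.477,2.000)–(7.000,2.561)
total: 8 segments, chained into 1 closed loop(s), length Σ = 7.177332

segments=8 loops=1 length=7.177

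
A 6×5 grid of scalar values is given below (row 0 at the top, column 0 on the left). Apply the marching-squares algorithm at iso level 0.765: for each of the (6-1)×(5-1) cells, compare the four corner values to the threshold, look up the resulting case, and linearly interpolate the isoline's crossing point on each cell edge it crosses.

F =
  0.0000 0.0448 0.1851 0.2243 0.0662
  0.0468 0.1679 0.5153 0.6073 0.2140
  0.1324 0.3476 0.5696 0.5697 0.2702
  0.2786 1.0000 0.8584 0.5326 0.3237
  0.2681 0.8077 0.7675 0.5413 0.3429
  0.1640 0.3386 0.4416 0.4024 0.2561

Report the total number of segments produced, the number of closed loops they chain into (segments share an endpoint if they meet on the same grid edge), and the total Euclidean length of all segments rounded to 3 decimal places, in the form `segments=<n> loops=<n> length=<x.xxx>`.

segments=8 loops=1 length=5.123

cell (2,0): code 0100 → (2.640,1.000)–(3.000,0.674)
cell (2,1): code 1100 → (2.677,2.000)–(2.640,1.000)
cell (2,2): code 1000 → (3.000,2.287)–(2.677,2.000)
cell (3,0): code 0110 → (3.000,0.674)–(4.000,0.921)
cell (3,2): code 1001 → (4.000,2.011)–(3.000,2.287)
cell (4,0): code 0010 → (4.000,0.921)–(4.091,1.000)
cell (4,1): code 0011 → (4.091,1.000)–(4.008,2.000)
cell (4,2): code 0001 → (4.008,2.000)–(4.000,2.011)
total: 8 segments, chained into 1 closed loop(s), length Σ = 5.123302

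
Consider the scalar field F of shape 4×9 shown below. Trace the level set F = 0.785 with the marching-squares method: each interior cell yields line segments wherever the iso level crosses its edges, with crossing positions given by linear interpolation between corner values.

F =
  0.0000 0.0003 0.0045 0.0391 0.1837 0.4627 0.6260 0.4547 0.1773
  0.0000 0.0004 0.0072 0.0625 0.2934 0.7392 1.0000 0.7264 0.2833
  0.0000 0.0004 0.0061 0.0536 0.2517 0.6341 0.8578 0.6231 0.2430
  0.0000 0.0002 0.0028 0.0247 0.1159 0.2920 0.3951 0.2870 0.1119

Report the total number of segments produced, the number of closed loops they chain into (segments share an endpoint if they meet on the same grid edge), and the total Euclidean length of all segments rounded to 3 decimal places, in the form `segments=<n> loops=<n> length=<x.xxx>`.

segments=6 loops=1 length=4.913

cell (0,5): code 0100 → (0.425,6.000)–(1.000,5.176)
cell (0,6): code 1000 → (1.000,6.786)–(0.425,6.000)
cell (1,5): code 0110 → (1.000,5.176)–(2.000,5.675)
cell (1,6): code 1001 → (2.000,6.310)–(1.000,6.786)
cell (2,5): code 0010 → (2.000,5.675)–(2.157,6.000)
cell (2,6): code 0001 → (2.157,6.000)–(2.000,6.310)
total: 6 segments, chained into 1 closed loop(s), length Σ = 4.912870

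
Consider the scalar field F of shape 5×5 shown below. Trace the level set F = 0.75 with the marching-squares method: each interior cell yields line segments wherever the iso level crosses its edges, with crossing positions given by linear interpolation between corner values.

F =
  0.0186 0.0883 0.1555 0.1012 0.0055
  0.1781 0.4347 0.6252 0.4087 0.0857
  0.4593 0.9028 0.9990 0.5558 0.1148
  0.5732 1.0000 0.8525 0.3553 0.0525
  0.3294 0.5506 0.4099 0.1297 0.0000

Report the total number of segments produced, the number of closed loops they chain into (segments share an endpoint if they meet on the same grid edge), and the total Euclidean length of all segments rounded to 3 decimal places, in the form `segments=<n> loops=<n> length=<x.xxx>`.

segments=8 loops=1 length=6.661

cell (1,0): code 0100 → (1.674,1.000)–(2.000,0.655)
cell (1,1): code 1100 → (1.334,2.000)–(1.674,1.000)
cell (1,2): code 1000 → (2.000,2.562)–(1.334,2.000)
cell (2,0): code 0110 → (2.000,0.655)–(3.000,0.414)
cell (2,2): code 1001 → (3.000,2.206)–(2.000,2.562)
cell (3,0): code 0010 → (3.000,0.414)–(3.556,1.000)
cell (3,1): code 0011 → (3.556,1.000)–(3.232,2.000)
cell (3,2): code 0001 → (3.232,2.000)–(3.000,2.206)
total: 8 segments, chained into 1 closed loop(s), length Σ = 6.661479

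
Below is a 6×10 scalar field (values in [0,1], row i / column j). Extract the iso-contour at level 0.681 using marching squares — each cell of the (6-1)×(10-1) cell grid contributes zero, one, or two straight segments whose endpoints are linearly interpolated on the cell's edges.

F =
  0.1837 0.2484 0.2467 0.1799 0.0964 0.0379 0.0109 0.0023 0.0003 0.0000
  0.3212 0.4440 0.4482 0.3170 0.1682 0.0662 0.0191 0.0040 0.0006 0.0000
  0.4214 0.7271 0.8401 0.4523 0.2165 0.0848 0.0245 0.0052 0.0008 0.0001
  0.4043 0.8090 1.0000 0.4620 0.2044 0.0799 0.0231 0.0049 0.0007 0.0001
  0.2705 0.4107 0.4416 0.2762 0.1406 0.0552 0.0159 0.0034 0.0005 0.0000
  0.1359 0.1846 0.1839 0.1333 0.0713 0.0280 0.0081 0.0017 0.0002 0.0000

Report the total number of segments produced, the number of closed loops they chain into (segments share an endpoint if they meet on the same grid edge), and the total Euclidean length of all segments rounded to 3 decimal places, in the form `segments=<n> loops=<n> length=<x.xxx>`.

cell (1,0): code 0100 → (1.837,1.000)–(2.000,0.849)
cell (1,1): code 1100 → (1.594,2.000)–(1.837,1.000)
cell (1,2): code 1000 → (2.000,2.410)–(1.594,2.000)
cell (2,0): code 0110 → (2.000,0.849)–(3.000,0.684)
cell (2,2): code 1001 → (3.000,2.593)–(2.000,2.410)
cell (3,0): code 0010 → (3.000,0.684)–(3.321,1.000)
cell (3,1): code 0011 → (3.321,1.000)–(3.571,2.000)
cell (3,2): code 0001 → (3.571,2.000)–(3.000,2.593)
total: 8 segments, chained into 1 closed loop(s), length Σ = 6.163413

segments=8 loops=1 length=6.163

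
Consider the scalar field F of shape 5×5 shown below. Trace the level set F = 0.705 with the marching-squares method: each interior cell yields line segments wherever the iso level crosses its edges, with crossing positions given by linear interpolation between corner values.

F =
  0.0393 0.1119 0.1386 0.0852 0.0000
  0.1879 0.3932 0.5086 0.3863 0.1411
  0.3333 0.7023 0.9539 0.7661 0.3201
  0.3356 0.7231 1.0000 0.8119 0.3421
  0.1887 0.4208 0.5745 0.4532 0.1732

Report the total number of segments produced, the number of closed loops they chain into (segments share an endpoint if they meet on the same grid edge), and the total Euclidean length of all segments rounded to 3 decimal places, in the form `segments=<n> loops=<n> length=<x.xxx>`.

cell (1,1): code 0100 → (1.441,2.000)–(2.000,1.011)
cell (1,2): code 1100 → (1.839,3.000)–(1.441,2.000)
cell (1,3): code 1000 → (2.000,3.137)–(1.839,3.000)
cell (2,0): code 0100 → (2.130,1.000)–(3.000,0.953)
cell (2,1): code 1110 → (2.000,1.011)–(2.130,1.000)
cell (2,3): code 1001 → (3.000,3.228)–(2.000,3.137)
cell (3,0): code 0010 → (3.000,0.953)–(3.060,1.000)
cell (3,1): code 0011 → (3.060,1.000)–(3.693,2.000)
cell (3,2): code 0011 → (3.693,2.000)–(3.298,3.000)
cell (3,3): code 0001 → (3.298,3.000)–(3.000,3.228)
total: 10 segments, chained into 1 closed loop(s), length Σ = 7.139584

segments=10 loops=1 length=7.140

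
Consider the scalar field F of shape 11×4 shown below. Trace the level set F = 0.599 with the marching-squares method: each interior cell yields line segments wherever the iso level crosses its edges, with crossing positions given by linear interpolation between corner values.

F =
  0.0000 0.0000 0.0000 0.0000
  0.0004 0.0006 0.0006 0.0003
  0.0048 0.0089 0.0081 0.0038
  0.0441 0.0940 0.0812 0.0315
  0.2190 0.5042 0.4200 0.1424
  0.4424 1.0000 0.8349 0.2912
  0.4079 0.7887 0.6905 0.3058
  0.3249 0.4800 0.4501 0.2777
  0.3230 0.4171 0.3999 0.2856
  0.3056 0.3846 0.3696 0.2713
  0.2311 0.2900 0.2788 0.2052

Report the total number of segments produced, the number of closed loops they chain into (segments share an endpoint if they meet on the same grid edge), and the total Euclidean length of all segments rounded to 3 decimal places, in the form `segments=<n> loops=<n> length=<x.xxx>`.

segments=8 loops=1 length=7.136

cell (4,0): code 0100 → (4.191,1.000)–(5.000,0.281)
cell (4,1): code 1100 → (4.431,2.000)–(4.191,1.000)
cell (4,2): code 1000 → (5.000,2.434)–(4.431,2.000)
cell (5,0): code 0110 → (5.000,0.281)–(6.000,0.502)
cell (5,2): code 1001 → (6.000,2.238)–(5.000,2.434)
cell (6,0): code 0010 → (6.000,0.502)–(6.615,1.000)
cell (6,1): code 0011 → (6.615,1.000)–(6.381,2.000)
cell (6,2): code 0001 → (6.381,2.000)–(6.000,2.238)
total: 8 segments, chained into 1 closed loop(s), length Σ = 7.135977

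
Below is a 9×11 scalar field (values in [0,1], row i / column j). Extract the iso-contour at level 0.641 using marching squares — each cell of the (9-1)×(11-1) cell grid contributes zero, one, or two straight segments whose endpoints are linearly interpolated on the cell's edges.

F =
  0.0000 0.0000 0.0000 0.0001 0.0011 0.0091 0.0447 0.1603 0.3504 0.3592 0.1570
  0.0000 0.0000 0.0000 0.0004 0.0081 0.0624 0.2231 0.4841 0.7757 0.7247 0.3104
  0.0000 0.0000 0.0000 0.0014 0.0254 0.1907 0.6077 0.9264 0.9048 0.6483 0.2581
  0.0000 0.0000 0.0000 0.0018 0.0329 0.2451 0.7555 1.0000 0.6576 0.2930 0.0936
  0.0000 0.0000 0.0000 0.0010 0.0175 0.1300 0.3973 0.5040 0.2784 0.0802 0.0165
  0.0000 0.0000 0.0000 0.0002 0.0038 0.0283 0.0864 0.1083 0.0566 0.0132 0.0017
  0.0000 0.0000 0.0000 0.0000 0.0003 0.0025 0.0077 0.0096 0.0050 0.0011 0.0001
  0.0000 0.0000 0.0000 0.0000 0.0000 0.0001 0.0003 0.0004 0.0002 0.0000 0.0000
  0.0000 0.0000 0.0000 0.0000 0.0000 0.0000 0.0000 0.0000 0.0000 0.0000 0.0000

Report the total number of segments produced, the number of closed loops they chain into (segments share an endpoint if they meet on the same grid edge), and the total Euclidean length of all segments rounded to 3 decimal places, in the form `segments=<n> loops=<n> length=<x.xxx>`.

cell (0,7): code 0100 → (0.683,8.000)–(1.000,7.538)
cell (0,8): code 1100 → (0.771,9.000)–(0.683,8.000)
cell (0,9): code 1000 → (1.000,9.202)–(0.771,9.000)
cell (1,6): code 0100 → (1.355,7.000)–(2.000,6.104)
cell (1,7): code 1110 → (1.000,7.538)–(1.355,7.000)
cell (1,9): code 1001 → (2.000,9.019)–(1.000,9.202)
cell (2,5): code 0100 → (2.225,6.000)–(3.000,5.776)
cell (2,6): code 1110 → (2.000,6.104)–(2.225,6.000)
cell (2,8): code 1011 → (3.000,8.046)–(2.021,9.000)
cell (2,9): code 0001 → (2.021,9.000)–(2.000,9.019)
cell (3,5): code 0010 → (3.000,5.776)–(3.320,6.000)
cell (3,6): code 0011 → (3.320,6.000)–(3.724,7.000)
cell (3,7): code 0011 → (3.724,7.000)–(3.044,8.000)
cell (3,8): code 0001 → (3.044,8.000)–(3.000,8.046)
total: 14 segments, chained into 1 closed loop(s), length Σ = 9.826045

segments=14 loops=1 length=9.826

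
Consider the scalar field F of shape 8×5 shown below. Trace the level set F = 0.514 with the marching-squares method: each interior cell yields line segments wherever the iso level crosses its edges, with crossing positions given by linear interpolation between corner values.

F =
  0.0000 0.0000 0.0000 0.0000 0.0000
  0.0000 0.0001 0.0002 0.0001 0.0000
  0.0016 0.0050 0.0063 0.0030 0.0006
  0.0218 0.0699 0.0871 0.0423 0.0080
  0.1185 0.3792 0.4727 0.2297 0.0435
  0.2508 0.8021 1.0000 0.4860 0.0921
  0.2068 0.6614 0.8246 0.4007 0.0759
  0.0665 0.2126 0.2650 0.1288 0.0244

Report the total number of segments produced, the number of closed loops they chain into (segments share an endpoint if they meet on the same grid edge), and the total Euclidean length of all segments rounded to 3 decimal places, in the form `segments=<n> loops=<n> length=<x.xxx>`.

segments=8 loops=1 length=7.655

cell (4,0): code 0100 → (4.319,1.000)–(5.000,0.477)
cell (4,1): code 1100 → (4.078,2.000)–(4.319,1.000)
cell (4,2): code 1000 → (5.000,2.946)–(4.078,2.000)
cell (5,0): code 0110 → (5.000,0.477)–(6.000,0.676)
cell (5,2): code 1001 → (6.000,2.733)–(5.000,2.946)
cell (6,0): code 0010 → (6.000,0.676)–(6.328,1.000)
cell (6,1): code 0011 → (6.328,1.000)–(6.555,2.000)
cell (6,2): code 0001 → (6.555,2.000)–(6.000,2.733)
total: 8 segments, chained into 1 closed loop(s), length Σ = 7.655470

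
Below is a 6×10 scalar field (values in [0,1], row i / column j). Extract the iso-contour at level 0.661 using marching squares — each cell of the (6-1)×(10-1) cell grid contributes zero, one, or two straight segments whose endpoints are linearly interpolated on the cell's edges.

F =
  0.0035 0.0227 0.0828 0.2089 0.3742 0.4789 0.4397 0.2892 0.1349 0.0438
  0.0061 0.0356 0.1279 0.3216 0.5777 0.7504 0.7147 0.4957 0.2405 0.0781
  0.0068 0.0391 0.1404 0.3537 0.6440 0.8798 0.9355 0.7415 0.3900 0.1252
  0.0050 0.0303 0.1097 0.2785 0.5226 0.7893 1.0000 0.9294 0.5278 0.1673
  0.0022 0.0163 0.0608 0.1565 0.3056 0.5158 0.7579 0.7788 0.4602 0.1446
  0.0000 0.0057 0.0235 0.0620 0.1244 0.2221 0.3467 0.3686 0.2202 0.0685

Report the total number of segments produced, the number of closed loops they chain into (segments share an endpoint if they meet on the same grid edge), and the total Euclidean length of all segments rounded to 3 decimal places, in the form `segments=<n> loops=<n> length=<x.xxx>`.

cell (0,4): code 0100 → (0.671,5.000)–(1.000,4.482)
cell (0,5): code 1100 → (0.805,6.000)–(0.671,5.000)
cell (0,6): code 1000 → (1.000,6.245)–(0.805,6.000)
cell (1,4): code 0110 → (1.000,4.482)–(2.000,4.072)
cell (1,6): code 1101 → (1.672,7.000)–(1.000,6.245)
cell (1,7): code 1000 → (2.000,7.229)–(1.672,7.000)
cell (2,4): code 0110 → (2.000,4.072)–(3.000,4.519)
cell (2,7): code 1001 → (3.000,7.668)–(2.000,7.229)
cell (3,4): code 0010 → (3.000,4.519)–(3.469,5.000)
cell (3,5): code 0111 → (3.469,5.000)–(4.000,5.600)
cell (3,7): code 1001 → (4.000,7.370)–(3.000,7.668)
cell (4,5): code 0010 → (4.000,5.600)–(4.236,6.000)
cell (4,6): code 0011 → (4.236,6.000)–(4.287,7.000)
cell (4,7): code 0001 → (4.287,7.000)–(4.000,7.370)
total: 14 segments, chained into 1 closed loop(s), length Σ = 11.065365

segments=14 loops=1 length=11.065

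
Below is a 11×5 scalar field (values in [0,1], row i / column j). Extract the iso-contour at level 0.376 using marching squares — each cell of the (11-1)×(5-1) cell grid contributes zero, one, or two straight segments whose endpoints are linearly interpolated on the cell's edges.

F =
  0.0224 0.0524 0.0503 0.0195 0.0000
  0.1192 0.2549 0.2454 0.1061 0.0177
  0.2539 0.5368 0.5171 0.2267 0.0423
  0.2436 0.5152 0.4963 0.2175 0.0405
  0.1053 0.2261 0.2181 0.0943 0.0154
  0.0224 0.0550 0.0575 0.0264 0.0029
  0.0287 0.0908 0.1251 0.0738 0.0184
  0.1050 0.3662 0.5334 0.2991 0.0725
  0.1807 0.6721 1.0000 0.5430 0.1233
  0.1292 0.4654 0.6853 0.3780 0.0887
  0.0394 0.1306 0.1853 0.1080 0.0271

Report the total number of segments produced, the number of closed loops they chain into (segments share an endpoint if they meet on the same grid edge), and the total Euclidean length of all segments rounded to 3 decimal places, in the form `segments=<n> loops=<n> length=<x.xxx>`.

cell (1,0): code 0100 → (1.430,1.000)–(2.000,0.432)
cell (1,1): code 1100 → (1.481,2.000)–(1.430,1.000)
cell (1,2): code 1000 → (2.000,2.486)–(1.481,2.000)
cell (2,0): code 0110 → (2.000,0.432)–(3.000,0.487)
cell (2,2): code 1001 → (3.000,2.431)–(2.000,2.486)
cell (3,0): code 0010 → (3.000,0.487)–(3.481,1.000)
cell (3,1): code 0011 → (3.481,1.000)–(3.432,2.000)
cell (3,2): code 0001 → (3.432,2.000)–(3.000,2.431)
cell (6,1): code 0100 → (6.614,2.000)–(7.000,1.059)
cell (6,2): code 1000 → (7.000,2.672)–(6.614,2.000)
cell (7,0): code 0100 → (7.032,1.000)–(8.000,0.397)
cell (7,1): code 1110 → (7.000,1.059)–(7.032,1.000)
cell (7,2): code 1101 → (7.315,3.000)–(7.000,2.672)
cell (7,3): code 1000 → (8.000,3.398)–(7.315,3.000)
cell (8,0): code 0110 → (8.000,0.397)–(9.000,0.734)
cell (8,3): code 1001 → (9.000,3.007)–(8.000,3.398)
cell (9,0): code 0010 → (9.000,0.734)–(9.267,1.000)
cell (9,1): code 0011 → (9.267,1.000)–(9.619,2.000)
cell (9,2): code 0011 → (9.619,2.000)–(9.007,3.000)
cell (9,3): code 0001 → (9.007,3.000)–(9.000,3.007)
total: 20 segments, chained into 2 closed loop(s), length Σ = 15.829754

segments=20 loops=2 length=15.830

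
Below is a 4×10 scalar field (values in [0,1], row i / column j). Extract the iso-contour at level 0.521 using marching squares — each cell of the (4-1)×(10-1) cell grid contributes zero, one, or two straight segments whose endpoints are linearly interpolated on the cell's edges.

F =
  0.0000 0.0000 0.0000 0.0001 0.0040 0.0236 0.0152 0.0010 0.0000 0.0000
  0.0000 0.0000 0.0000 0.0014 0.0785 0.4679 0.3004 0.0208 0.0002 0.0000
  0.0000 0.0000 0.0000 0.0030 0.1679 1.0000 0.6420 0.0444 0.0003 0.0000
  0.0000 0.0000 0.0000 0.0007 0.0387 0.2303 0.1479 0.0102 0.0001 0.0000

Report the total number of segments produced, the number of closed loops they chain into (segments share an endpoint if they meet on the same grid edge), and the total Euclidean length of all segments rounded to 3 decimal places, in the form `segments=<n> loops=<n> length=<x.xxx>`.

segments=6 loops=1 length=4.850

cell (1,4): code 0100 → (1.100,5.000)–(2.000,4.424)
cell (1,5): code 1100 → (1.646,6.000)–(1.100,5.000)
cell (1,6): code 1000 → (2.000,6.202)–(1.646,6.000)
cell (2,4): code 0010 → (2.000,4.424)–(2.622,5.000)
cell (2,5): code 0011 → (2.622,5.000)–(2.245,6.000)
cell (2,6): code 0001 → (2.245,6.000)–(2.000,6.202)
total: 6 segments, chained into 1 closed loop(s), length Σ = 4.850220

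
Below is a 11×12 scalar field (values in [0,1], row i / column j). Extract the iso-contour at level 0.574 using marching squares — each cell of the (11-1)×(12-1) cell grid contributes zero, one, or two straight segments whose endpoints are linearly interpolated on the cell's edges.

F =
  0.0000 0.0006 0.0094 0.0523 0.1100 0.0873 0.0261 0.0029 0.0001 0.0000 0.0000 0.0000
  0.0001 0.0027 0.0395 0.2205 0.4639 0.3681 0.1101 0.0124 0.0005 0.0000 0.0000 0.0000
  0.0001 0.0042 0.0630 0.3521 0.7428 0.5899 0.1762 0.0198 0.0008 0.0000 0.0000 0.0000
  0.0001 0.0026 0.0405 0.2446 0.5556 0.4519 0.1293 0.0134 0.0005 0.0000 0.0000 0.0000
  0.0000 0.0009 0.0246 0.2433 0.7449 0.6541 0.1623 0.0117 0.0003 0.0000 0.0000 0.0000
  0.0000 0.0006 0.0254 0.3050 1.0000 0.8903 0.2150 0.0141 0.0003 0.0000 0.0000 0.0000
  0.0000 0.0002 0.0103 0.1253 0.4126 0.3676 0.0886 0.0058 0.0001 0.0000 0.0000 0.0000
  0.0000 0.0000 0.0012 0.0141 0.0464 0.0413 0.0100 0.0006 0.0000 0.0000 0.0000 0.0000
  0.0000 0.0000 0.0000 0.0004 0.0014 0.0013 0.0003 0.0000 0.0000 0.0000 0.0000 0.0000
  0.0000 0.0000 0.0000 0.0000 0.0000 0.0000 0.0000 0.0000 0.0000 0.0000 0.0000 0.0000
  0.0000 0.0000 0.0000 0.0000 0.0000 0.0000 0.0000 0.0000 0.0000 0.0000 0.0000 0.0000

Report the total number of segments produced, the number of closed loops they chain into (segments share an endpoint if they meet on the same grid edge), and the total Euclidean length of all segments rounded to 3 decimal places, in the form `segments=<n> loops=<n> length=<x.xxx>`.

segments=14 loops=2 length=11.670

cell (1,3): code 0100 → (1.395,4.000)–(2.000,3.568)
cell (1,4): code 1100 → (1.928,5.000)–(1.395,4.000)
cell (1,5): code 1000 → (2.000,5.038)–(1.928,5.000)
cell (2,3): code 0010 → (2.000,3.568)–(2.902,4.000)
cell (2,4): code 0011 → (2.902,4.000)–(2.115,5.000)
cell (2,5): code 0001 → (2.115,5.000)–(2.000,5.038)
cell (3,3): code 0100 → (3.097,4.000)–(4.000,3.659)
cell (3,4): code 1100 → (3.604,5.000)–(3.097,4.000)
cell (3,5): code 1000 → (4.000,5.163)–(3.604,5.000)
cell (4,3): code 0110 → (4.000,3.659)–(5.000,3.387)
cell (4,5): code 1001 → (5.000,5.468)–(4.000,5.163)
cell (5,3): code 0010 → (5.000,3.387)–(5.725,4.000)
cell (5,4): code 0011 → (5.725,4.000)–(5.605,5.000)
cell (5,5): code 0001 → (5.605,5.000)–(5.000,5.468)
total: 14 segments, chained into 2 closed loop(s), length Σ = 11.670242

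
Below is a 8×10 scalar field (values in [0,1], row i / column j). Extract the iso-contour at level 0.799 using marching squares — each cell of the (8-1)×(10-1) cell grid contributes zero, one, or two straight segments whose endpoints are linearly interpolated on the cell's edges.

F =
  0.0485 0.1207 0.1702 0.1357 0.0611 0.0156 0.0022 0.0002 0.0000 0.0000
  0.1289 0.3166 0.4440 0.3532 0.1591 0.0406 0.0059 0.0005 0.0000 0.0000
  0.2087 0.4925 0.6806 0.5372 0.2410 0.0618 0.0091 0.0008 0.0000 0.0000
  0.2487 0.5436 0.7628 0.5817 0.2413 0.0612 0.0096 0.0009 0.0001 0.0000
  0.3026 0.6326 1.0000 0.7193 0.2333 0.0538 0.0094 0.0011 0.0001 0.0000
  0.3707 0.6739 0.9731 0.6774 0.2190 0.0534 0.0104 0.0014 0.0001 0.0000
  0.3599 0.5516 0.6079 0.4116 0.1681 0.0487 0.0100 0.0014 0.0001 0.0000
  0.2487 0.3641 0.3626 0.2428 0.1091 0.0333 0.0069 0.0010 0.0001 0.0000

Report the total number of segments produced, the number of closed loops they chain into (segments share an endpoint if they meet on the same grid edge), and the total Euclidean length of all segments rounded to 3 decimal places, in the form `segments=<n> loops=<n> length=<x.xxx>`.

segments=6 loops=1 length=5.637

cell (3,1): code 0100 → (3.153,2.000)–(4.000,1.453)
cell (3,2): code 1000 → (4.000,2.716)–(3.153,2.000)
cell (4,1): code 0110 → (4.000,1.453)–(5.000,1.418)
cell (4,2): code 1001 → (5.000,2.589)–(4.000,2.716)
cell (5,1): code 0010 → (5.000,1.418)–(5.477,2.000)
cell (5,2): code 0001 → (5.477,2.000)–(5.000,2.589)
total: 6 segments, chained into 1 closed loop(s), length Σ = 5.636552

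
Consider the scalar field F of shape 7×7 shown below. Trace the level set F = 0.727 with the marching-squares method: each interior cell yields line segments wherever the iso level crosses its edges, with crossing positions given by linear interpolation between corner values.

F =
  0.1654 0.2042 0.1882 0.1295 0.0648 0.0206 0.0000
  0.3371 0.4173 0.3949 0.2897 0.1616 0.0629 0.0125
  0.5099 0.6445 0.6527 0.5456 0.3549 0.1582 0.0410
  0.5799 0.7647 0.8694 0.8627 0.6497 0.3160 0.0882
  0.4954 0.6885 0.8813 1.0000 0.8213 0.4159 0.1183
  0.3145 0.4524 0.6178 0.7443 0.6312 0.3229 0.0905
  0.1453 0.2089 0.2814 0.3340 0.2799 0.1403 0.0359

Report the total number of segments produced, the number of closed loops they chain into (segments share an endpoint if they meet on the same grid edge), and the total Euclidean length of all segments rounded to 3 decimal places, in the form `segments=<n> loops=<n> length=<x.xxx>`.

segments=14 loops=1 length=9.263

cell (2,0): code 0100 → (2.686,1.000)–(3.000,0.796)
cell (2,1): code 1100 → (2.343,2.000)–(2.686,1.000)
cell (2,2): code 1100 → (2.572,3.000)–(2.343,2.000)
cell (2,3): code 1000 → (3.000,3.637)–(2.572,3.000)
cell (3,0): code 0010 → (3.000,0.796)–(3.495,1.000)
cell (3,1): code 0111 → (3.495,1.000)–(4.000,1.200)
cell (3,3): code 1101 → (3.450,4.000)–(3.000,3.637)
cell (3,4): code 1000 → (4.000,4.233)–(3.450,4.000)
cell (4,1): code 0010 → (4.000,1.200)–(4.586,2.000)
cell (4,2): code 0111 → (4.586,2.000)–(5.000,2.863)
cell (4,3): code 1011 → (5.000,3.153)–(4.496,4.000)
cell (4,4): code 0001 → (4.496,4.000)–(4.000,4.233)
cell (5,2): code 0010 → (5.000,2.863)–(5.042,3.000)
cell (5,3): code 0001 → (5.042,3.000)–(5.000,3.153)
total: 14 segments, chained into 1 closed loop(s), length Σ = 9.263051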